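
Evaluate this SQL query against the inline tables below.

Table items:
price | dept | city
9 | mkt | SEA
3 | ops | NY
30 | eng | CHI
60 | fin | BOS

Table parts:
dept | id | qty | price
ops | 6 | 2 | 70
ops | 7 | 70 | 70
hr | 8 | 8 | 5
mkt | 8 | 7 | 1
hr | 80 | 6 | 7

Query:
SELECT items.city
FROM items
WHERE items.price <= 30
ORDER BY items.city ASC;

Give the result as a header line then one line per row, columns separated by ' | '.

After WHERE (3 rows):
items.price | items.dept | items.city
9 | mkt | SEA
3 | ops | NY
30 | eng | CHI
After SELECT (3 rows):
items.city
SEA
NY
CHI
After ORDER BY (3 rows):
items.city
CHI
NY
SEA

== RESULT ==
items.city
CHI
NY
SEA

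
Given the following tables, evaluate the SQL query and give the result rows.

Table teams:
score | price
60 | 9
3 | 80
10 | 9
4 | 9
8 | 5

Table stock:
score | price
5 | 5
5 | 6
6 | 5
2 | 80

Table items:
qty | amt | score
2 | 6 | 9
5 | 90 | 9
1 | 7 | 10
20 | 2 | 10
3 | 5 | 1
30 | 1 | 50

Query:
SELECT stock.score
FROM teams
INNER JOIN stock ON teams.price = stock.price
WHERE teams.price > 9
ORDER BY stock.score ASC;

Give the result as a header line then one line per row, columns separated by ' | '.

After JOIN stock (3 rows):
teams.score | teams.price | stock.score | stock.price
3 | 80 | 2 | 80
8 | 5 | 5 | 5
8 | 5 | 6 | 5
After WHERE (1 rows):
teams.score | teams.price | stock.score | stock.price
3 | 80 | 2 | 80
After SELECT (1 rows):
stock.score
2
After ORDER BY (1 rows):
stock.score
2

== RESULT ==
stock.score
2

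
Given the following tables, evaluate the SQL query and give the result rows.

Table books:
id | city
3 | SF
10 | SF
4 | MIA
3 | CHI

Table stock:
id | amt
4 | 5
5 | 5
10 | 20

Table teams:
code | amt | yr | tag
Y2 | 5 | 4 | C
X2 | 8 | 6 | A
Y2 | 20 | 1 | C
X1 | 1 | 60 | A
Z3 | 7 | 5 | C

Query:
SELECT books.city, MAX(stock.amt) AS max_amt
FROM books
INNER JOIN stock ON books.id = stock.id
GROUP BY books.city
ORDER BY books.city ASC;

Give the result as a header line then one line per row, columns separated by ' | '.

== RESULT ==
books.city | max_amt
MIA | 5
SF | 20

Derivation:
After JOIN stock (2 rows):
books.id | books.city | stock.id | stock.amt
10 | SF | 10 | 20
4 | MIA | 4 | 5
After GROUP BY (2 rows):
books.city | max_amt
SF | 20
MIA | 5
After ORDER BY (2 rows):
books.city | max_amt
MIA | 5
SF | 20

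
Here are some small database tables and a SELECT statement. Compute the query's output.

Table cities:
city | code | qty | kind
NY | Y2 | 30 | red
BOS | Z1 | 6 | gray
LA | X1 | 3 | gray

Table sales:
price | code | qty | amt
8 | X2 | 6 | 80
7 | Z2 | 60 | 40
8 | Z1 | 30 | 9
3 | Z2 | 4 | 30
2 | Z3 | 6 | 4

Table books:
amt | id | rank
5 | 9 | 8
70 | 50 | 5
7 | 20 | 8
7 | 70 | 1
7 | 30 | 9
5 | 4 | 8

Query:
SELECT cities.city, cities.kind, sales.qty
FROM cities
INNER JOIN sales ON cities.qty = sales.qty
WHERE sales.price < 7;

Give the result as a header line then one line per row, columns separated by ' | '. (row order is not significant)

After JOIN sales (3 rows):
cities.city | cities.code | cities.qty | cities.kind | sales.price | sales.code | sales.qty | sales.amt
NY | Y2 | 30 | red | 8 | Z1 | 30 | 9
BOS | Z1 | 6 | gray | 8 | X2 | 6 | 80
BOS | Z1 | 6 | gray | 2 | Z3 | 6 | 4
After WHERE (1 rows):
cities.city | cities.code | cities.qty | cities.kind | sales.price | sales.code | sales.qty | sales.amt
BOS | Z1 | 6 | gray | 2 | Z3 | 6 | 4
After SELECT (1 rows):
cities.city | cities.kind | sales.qty
BOS | gray | 6

== RESULT ==
cities.city | cities.kind | sales.qty
BOS | gray | 6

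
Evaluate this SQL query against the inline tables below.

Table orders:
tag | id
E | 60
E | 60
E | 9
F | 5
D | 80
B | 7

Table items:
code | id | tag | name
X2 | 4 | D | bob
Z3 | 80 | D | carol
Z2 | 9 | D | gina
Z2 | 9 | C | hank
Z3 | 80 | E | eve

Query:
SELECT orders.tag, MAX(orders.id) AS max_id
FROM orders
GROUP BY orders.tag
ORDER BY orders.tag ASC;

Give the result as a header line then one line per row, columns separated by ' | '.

== RESULT ==
orders.tag | max_id
B | 7
D | 80
E | 60
F | 5

Derivation:
After GROUP BY (4 rows):
orders.tag | max_id
E | 60
F | 5
D | 80
B | 7
After ORDER BY (4 rows):
orders.tag | max_id
B | 7
D | 80
E | 60
F | 5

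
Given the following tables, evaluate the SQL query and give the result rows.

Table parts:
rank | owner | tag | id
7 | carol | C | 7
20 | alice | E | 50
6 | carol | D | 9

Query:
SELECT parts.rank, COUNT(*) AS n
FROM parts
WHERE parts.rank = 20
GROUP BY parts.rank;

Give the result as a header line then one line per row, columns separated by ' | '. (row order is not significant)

After WHERE (1 rows):
parts.rank | parts.owner | parts.tag | parts.id
20 | alice | E | 50
After GROUP BY (1 rows):
parts.rank | n
20 | 1

== RESULT ==
parts.rank | n
20 | 1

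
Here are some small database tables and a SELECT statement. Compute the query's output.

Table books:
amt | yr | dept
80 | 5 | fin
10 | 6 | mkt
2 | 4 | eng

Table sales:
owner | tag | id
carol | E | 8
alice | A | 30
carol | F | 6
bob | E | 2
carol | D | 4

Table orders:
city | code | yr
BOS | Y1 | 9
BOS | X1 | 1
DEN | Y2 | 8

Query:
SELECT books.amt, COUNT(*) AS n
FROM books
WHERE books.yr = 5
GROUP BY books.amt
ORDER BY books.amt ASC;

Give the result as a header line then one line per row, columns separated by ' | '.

== RESULT ==
books.amt | n
80 | 1

Derivation:
After WHERE (1 rows):
books.amt | books.yr | books.dept
80 | 5 | fin
After GROUP BY (1 rows):
books.amt | n
80 | 1
After ORDER BY (1 rows):
books.amt | n
80 | 1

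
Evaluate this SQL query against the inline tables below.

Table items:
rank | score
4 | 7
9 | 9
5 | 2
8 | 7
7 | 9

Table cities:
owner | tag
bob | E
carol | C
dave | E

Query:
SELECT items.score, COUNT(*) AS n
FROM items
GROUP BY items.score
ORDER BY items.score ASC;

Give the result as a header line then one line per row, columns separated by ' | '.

After GROUP BY (3 rows):
items.score | n
7 | 2
9 | 2
2 | 1
After ORDER BY (3 rows):
items.score | n
2 | 1
7 | 2
9 | 2

== RESULT ==
items.score | n
2 | 1
7 | 2
9 | 2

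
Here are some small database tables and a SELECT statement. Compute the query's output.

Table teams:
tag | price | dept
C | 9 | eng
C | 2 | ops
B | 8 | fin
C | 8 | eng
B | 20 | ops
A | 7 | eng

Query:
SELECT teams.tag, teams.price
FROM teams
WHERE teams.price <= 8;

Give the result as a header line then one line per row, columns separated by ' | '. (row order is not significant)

After WHERE (4 rows):
teams.tag | teams.price | teams.dept
C | 2 | ops
B | 8 | fin
C | 8 | eng
A | 7 | eng
After SELECT (4 rows):
teams.tag | teams.price
C | 2
B | 8
C | 8
A | 7

== RESULT ==
teams.tag | teams.price
C | 2
B | 8
C | 8
A | 7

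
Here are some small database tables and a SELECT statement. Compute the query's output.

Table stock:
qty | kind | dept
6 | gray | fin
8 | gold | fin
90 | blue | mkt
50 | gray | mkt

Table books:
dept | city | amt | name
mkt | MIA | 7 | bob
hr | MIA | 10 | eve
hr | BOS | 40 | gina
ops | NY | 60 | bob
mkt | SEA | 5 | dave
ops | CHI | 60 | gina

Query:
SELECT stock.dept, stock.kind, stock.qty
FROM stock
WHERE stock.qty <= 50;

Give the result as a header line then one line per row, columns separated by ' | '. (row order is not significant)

== RESULT ==
stock.dept | stock.kind | stock.qty
fin | gray | 6
fin | gold | 8
mkt | gray | 50

Derivation:
After WHERE (3 rows):
stock.qty | stock.kind | stock.dept
6 | gray | fin
8 | gold | fin
50 | gray | mkt
After SELECT (3 rows):
stock.dept | stock.kind | stock.qty
fin | gray | 6
fin | gold | 8
mkt | gray | 50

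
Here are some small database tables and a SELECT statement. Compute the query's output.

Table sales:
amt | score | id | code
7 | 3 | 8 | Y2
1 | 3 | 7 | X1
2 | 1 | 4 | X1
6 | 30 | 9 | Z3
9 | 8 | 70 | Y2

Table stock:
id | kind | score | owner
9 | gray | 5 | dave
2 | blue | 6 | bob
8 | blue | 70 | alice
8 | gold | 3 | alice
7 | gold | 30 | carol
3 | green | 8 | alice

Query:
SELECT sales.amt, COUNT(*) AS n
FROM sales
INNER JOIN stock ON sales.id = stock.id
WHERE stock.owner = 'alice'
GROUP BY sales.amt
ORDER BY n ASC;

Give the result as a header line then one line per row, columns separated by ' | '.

== RESULT ==
sales.amt | n
7 | 2

Derivation:
After JOIN stock (4 rows):
sales.amt | sales.score | sales.id | sales.code | stock.id | stock.kind | stock.score | stock.owner
7 | 3 | 8 | Y2 | 8 | blue | 70 | alice
7 | 3 | 8 | Y2 | 8 | gold | 3 | alice
1 | 3 | 7 | X1 | 7 | gold | 30 | carol
6 | 30 | 9 | Z3 | 9 | gray | 5 | dave
After WHERE (2 rows):
sales.amt | sales.score | sales.id | sales.code | stock.id | stock.kind | stock.score | stock.owner
7 | 3 | 8 | Y2 | 8 | blue | 70 | alice
7 | 3 | 8 | Y2 | 8 | gold | 3 | alice
After GROUP BY (1 rows):
sales.amt | n
7 | 2
After ORDER BY (1 rows):
sales.amt | n
7 | 2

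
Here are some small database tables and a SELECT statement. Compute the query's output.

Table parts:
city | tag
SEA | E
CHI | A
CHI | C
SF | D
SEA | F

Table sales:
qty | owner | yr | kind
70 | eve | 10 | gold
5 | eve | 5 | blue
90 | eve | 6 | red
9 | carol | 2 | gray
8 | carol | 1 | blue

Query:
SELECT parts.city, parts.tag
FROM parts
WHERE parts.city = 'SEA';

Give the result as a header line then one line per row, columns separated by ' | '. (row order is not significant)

== RESULT ==
parts.city | parts.tag
SEA | E
SEA | F

Derivation:
After WHERE (2 rows):
parts.city | parts.tag
SEA | E
SEA | F
After SELECT (2 rows):
parts.city | parts.tag
SEA | E
SEA | F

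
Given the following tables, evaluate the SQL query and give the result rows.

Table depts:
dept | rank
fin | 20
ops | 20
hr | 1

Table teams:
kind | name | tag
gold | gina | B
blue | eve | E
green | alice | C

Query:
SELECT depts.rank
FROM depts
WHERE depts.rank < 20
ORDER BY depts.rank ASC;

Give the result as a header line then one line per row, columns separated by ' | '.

== RESULT ==
depts.rank
1

Derivation:
After WHERE (1 rows):
depts.dept | depts.rank
hr | 1
After SELECT (1 rows):
depts.rank
1
After ORDER BY (1 rows):
depts.rank
1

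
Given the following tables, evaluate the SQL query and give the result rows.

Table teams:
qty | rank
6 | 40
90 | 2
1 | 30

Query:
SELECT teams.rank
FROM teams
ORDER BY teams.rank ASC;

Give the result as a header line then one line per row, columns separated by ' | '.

== RESULT ==
teams.rank
2
30
40

Derivation:
After SELECT (3 rows):
teams.rank
40
2
30
After ORDER BY (3 rows):
teams.rank
2
30
40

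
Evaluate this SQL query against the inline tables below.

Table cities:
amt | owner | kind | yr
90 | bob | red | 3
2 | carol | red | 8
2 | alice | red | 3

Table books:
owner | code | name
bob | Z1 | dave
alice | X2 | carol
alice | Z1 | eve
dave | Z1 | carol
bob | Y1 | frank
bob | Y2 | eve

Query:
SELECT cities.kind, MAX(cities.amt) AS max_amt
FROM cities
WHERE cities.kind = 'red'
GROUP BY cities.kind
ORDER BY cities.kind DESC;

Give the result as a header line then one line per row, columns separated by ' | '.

After WHERE (3 rows):
cities.amt | cities.owner | cities.kind | cities.yr
90 | bob | red | 3
2 | carol | red | 8
2 | alice | red | 3
After GROUP BY (1 rows):
cities.kind | max_amt
red | 90
After ORDER BY (1 rows):
cities.kind | max_amt
red | 90

== RESULT ==
cities.kind | max_amt
red | 90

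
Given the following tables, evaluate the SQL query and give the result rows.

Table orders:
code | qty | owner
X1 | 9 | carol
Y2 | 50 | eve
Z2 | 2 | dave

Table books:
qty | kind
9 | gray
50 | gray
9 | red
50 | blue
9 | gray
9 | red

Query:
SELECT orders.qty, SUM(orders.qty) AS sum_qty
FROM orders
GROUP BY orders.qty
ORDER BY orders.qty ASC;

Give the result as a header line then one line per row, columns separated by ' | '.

After GROUP BY (3 rows):
orders.qty | sum_qty
9 | 9
50 | 50
2 | 2
After ORDER BY (3 rows):
orders.qty | sum_qty
2 | 2
9 | 9
50 | 50

== RESULT ==
orders.qty | sum_qty
2 | 2
9 | 9
50 | 50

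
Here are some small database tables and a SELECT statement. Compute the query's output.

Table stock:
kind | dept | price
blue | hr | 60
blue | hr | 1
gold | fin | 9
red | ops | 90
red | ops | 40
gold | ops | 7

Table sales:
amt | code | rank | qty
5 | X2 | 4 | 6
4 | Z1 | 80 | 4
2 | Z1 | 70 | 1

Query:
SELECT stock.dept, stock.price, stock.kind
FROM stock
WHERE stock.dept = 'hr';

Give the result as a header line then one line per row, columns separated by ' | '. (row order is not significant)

After WHERE (2 rows):
stock.kind | stock.dept | stock.price
blue | hr | 60
blue | hr | 1
After SELECT (2 rows):
stock.dept | stock.price | stock.kind
hr | 60 | blue
hr | 1 | blue

== RESULT ==
stock.dept | stock.price | stock.kind
hr | 60 | blue
hr | 1 | blue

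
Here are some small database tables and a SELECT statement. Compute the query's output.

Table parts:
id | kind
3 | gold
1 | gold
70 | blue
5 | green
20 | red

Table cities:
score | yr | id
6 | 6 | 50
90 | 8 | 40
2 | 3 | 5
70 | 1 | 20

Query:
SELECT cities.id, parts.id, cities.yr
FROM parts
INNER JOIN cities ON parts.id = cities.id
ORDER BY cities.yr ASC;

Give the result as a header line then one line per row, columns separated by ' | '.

After JOIN cities (2 rows):
parts.id | parts.kind | cities.score | cities.yr | cities.id
5 | green | 2 | 3 | 5
20 | red | 70 | 1 | 20
After SELECT (2 rows):
cities.id | parts.id | cities.yr
5 | 5 | 3
20 | 20 | 1
After ORDER BY (2 rows):
cities.id | parts.id | cities.yr
20 | 20 | 1
5 | 5 | 3

== RESULT ==
cities.id | parts.id | cities.yr
20 | 20 | 1
5 | 5 | 3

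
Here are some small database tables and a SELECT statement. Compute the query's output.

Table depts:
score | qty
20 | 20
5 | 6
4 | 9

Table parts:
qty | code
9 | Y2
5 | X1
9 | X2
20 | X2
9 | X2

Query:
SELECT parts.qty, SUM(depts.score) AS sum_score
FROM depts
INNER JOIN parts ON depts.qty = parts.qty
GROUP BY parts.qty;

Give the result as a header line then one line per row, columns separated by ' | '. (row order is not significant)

== RESULT ==
parts.qty | sum_score
20 | 20
9 | 12

Derivation:
After JOIN parts (4 rows):
depts.score | depts.qty | parts.qty | parts.code
20 | 20 | 20 | X2
4 | 9 | 9 | Y2
4 | 9 | 9 | X2
4 | 9 | 9 | X2
After GROUP BY (2 rows):
parts.qty | sum_score
20 | 20
9 | 12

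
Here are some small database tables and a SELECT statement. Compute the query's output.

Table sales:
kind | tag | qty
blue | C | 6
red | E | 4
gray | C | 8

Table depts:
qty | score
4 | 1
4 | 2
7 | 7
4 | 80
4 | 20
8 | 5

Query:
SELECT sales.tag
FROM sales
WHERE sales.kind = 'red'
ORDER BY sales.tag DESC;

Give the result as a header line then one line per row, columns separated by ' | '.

After WHERE (1 rows):
sales.kind | sales.tag | sales.qty
red | E | 4
After SELECT (1 rows):
sales.tag
E
After ORDER BY (1 rows):
sales.tag
E

== RESULT ==
sales.tag
E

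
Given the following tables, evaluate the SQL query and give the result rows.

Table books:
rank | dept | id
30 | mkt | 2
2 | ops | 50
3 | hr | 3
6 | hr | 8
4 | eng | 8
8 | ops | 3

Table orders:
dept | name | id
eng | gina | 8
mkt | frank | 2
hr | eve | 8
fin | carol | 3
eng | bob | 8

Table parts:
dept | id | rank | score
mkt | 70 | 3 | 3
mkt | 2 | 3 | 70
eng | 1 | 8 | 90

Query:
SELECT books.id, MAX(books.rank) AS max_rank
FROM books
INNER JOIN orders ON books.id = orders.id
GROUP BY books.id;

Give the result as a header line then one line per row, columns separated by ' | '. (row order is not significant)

== RESULT ==
books.id | max_rank
2 | 30
3 | 8
8 | 6

Derivation:
After JOIN orders (9 rows):
books.rank | books.dept | books.id | orders.dept | orders.name | orders.id
30 | mkt | 2 | mkt | frank | 2
3 | hr | 3 | fin | carol | 3
6 | hr | 8 | eng | gina | 8
6 | hr | 8 | hr | eve | 8
6 | hr | 8 | eng | bob | 8
4 | eng | 8 | eng | gina | 8
4 | eng | 8 | hr | eve | 8
4 | eng | 8 | eng | bob | 8
8 | ops | 3 | fin | carol | 3
After GROUP BY (3 rows):
books.id | max_rank
2 | 30
3 | 8
8 | 6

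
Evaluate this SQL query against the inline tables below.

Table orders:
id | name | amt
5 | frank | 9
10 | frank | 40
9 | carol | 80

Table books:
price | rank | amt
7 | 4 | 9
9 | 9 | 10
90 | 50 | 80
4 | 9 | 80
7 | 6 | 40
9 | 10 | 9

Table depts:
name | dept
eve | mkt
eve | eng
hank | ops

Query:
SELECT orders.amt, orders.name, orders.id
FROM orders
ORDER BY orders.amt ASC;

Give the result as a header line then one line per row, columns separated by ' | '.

After SELECT (3 rows):
orders.amt | orders.name | orders.id
9 | frank | 5
40 | frank | 10
80 | carol | 9
After ORDER BY (3 rows):
orders.amt | orders.name | orders.id
9 | frank | 5
40 | frank | 10
80 | carol | 9

== RESULT ==
orders.amt | orders.name | orders.id
9 | frank | 5
40 | frank | 10
80 | carol | 9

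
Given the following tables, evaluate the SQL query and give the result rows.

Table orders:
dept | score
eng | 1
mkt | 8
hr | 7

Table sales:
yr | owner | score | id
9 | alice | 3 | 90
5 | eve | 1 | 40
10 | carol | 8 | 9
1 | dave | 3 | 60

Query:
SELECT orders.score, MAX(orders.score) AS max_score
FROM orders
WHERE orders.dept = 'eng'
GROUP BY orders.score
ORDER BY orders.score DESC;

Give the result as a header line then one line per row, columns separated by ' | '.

After WHERE (1 rows):
orders.dept | orders.score
eng | 1
After GROUP BY (1 rows):
orders.score | max_score
1 | 1
After ORDER BY (1 rows):
orders.score | max_score
1 | 1

== RESULT ==
orders.score | max_score
1 | 1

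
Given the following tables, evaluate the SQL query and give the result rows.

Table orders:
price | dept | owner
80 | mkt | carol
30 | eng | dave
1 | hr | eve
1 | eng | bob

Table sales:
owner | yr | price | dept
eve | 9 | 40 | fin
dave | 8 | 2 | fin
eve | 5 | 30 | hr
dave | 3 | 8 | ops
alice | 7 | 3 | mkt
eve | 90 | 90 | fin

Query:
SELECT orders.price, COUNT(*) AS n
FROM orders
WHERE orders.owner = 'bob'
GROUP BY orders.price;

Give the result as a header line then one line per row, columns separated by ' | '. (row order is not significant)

After WHERE (1 rows):
orders.price | orders.dept | orders.owner
1 | eng | bob
After GROUP BY (1 rows):
orders.price | n
1 | 1

== RESULT ==
orders.price | n
1 | 1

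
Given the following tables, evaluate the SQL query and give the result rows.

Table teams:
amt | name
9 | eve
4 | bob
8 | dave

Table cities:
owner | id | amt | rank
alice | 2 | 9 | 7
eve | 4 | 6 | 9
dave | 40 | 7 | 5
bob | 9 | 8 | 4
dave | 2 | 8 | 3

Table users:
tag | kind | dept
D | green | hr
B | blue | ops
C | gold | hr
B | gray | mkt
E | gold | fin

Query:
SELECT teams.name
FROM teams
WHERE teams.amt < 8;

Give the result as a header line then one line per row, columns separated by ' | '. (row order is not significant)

== RESULT ==
teams.name
bob

Derivation:
After WHERE (1 rows):
teams.amt | teams.name
4 | bob
After SELECT (1 rows):
teams.name
bob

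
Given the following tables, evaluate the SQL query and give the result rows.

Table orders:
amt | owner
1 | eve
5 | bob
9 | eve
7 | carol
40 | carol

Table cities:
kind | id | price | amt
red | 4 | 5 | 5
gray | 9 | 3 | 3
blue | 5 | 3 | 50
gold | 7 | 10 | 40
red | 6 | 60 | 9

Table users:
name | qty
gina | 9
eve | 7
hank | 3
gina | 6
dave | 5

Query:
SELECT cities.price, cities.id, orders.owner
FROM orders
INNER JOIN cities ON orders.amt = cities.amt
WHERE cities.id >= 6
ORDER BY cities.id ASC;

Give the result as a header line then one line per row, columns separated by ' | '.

== RESULT ==
cities.price | cities.id | orders.owner
60 | 6 | eve
10 | 7 | carol

Derivation:
After JOIN cities (3 rows):
orders.amt | orders.owner | cities.kind | cities.id | cities.price | cities.amt
5 | bob | red | 4 | 5 | 5
9 | eve | red | 6 | 60 | 9
40 | carol | gold | 7 | 10 | 40
After WHERE (2 rows):
orders.amt | orders.owner | cities.kind | cities.id | cities.price | cities.amt
9 | eve | red | 6 | 60 | 9
40 | carol | gold | 7 | 10 | 40
After SELECT (2 rows):
cities.price | cities.id | orders.owner
60 | 6 | eve
10 | 7 | carol
After ORDER BY (2 rows):
cities.price | cities.id | orders.owner
60 | 6 | eve
10 | 7 | carol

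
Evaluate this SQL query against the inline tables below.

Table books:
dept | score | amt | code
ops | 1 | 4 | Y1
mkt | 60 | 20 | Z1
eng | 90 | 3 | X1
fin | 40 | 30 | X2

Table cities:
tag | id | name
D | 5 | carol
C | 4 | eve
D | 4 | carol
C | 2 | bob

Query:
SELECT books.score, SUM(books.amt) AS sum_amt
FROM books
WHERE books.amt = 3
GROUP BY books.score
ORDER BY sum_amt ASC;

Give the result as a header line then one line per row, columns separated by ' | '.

After WHERE (1 rows):
books.dept | books.score | books.amt | books.code
eng | 90 | 3 | X1
After GROUP BY (1 rows):
books.score | sum_amt
90 | 3
After ORDER BY (1 rows):
books.score | sum_amt
90 | 3

== RESULT ==
books.score | sum_amt
90 | 3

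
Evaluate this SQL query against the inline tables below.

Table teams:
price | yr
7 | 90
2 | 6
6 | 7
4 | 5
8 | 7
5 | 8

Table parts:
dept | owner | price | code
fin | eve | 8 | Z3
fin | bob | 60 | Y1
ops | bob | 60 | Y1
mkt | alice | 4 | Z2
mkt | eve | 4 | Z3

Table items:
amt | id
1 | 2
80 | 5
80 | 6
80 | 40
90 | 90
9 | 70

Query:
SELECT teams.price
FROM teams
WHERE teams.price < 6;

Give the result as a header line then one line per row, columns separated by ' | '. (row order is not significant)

After WHERE (3 rows):
teams.price | teams.yr
2 | 6
4 | 5
5 | 8
After SELECT (3 rows):
teams.price
2
4
5

== RESULT ==
teams.price
2
4
5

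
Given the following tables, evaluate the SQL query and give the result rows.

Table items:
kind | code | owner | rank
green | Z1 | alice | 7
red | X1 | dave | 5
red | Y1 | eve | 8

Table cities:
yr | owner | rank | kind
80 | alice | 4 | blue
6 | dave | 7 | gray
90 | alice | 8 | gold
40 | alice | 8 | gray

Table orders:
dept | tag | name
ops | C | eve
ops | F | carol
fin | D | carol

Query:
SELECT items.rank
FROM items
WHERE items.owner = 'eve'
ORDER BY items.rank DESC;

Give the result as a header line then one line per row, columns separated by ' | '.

== RESULT ==
items.rank
8

Derivation:
After WHERE (1 rows):
items.kind | items.code | items.owner | items.rank
red | Y1 | eve | 8
After SELECT (1 rows):
items.rank
8
After ORDER BY (1 rows):
items.rank
8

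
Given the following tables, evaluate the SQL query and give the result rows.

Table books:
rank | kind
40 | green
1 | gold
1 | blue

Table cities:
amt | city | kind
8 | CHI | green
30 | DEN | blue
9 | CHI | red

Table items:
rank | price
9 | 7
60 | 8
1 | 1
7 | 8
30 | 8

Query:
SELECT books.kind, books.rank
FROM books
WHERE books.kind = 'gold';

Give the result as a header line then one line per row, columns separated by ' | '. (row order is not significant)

== RESULT ==
books.kind | books.rank
gold | 1

Derivation:
After WHERE (1 rows):
books.rank | books.kind
1 | gold
After SELECT (1 rows):
books.kind | books.rank
gold | 1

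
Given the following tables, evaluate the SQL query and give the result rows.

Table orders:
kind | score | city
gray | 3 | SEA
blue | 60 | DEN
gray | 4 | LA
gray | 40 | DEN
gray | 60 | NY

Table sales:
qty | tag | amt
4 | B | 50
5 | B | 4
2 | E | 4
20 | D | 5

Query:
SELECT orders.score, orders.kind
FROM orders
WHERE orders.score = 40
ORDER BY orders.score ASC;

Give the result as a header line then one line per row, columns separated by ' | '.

== RESULT ==
orders.score | orders.kind
40 | gray

Derivation:
After WHERE (1 rows):
orders.kind | orders.score | orders.city
gray | 40 | DEN
After SELECT (1 rows):
orders.score | orders.kind
40 | gray
After ORDER BY (1 rows):
orders.score | orders.kind
40 | gray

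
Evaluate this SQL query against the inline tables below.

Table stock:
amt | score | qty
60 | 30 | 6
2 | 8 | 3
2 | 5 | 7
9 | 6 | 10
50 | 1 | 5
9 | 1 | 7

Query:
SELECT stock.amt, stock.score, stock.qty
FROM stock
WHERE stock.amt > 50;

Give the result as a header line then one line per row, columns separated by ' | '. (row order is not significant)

== RESULT ==
stock.amt | stock.score | stock.qty
60 | 30 | 6

Derivation:
After WHERE (1 rows):
stock.amt | stock.score | stock.qty
60 | 30 | 6
After SELECT (1 rows):
stock.amt | stock.score | stock.qty
60 | 30 | 6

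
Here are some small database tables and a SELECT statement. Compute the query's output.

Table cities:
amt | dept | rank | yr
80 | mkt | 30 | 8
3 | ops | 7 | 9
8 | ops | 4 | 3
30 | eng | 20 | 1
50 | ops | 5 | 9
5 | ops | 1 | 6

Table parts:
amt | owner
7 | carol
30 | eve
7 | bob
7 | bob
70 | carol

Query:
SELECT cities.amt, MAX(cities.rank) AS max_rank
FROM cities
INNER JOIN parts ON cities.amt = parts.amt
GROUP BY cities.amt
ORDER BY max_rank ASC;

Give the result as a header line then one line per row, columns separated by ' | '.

== RESULT ==
cities.amt | max_rank
30 | 20

Derivation:
After JOIN parts (1 rows):
cities.amt | cities.dept | cities.rank | cities.yr | parts.amt | parts.owner
30 | eng | 20 | 1 | 30 | eve
After GROUP BY (1 rows):
cities.amt | max_rank
30 | 20
After ORDER BY (1 rows):
cities.amt | max_rank
30 | 20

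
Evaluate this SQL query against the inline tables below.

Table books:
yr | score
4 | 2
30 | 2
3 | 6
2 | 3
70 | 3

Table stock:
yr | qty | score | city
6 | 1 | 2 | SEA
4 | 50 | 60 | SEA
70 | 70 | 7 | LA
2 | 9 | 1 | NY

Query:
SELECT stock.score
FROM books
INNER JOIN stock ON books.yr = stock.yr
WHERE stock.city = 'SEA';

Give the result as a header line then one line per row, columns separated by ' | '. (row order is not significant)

After JOIN stock (3 rows):
books.yr | books.score | stock.yr | stock.qty | stock.score | stock.city
4 | 2 | 4 | 50 | 60 | SEA
2 | 3 | 2 | 9 | 1 | NY
70 | 3 | 70 | 70 | 7 | LA
After WHERE (1 rows):
books.yr | books.score | stock.yr | stock.qty | stock.score | stock.city
4 | 2 | 4 | 50 | 60 | SEA
After SELECT (1 rows):
stock.score
60

== RESULT ==
stock.score
60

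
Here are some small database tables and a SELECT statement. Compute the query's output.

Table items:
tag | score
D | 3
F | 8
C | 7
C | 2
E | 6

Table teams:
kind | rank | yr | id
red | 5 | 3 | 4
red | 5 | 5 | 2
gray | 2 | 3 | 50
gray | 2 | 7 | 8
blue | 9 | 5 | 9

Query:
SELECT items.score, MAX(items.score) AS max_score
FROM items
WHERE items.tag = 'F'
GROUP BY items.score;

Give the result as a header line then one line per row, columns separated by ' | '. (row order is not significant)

After WHERE (1 rows):
items.tag | items.score
F | 8
After GROUP BY (1 rows):
items.score | max_score
8 | 8

== RESULT ==
items.score | max_score
8 | 8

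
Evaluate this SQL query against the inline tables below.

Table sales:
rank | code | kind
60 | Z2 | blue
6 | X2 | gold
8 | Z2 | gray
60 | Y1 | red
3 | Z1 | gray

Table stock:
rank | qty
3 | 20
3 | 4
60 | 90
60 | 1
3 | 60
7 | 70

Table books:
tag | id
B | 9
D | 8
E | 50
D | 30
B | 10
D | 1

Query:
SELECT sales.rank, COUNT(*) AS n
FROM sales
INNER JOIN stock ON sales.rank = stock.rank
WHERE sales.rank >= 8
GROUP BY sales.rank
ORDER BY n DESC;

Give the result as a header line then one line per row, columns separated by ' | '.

== RESULT ==
sales.rank | n
60 | 4

Derivation:
After JOIN stock (7 rows):
sales.rank | sales.code | sales.kind | stock.rank | stock.qty
60 | Z2 | blue | 60 | 90
60 | Z2 | blue | 60 | 1
60 | Y1 | red | 60 | 90
60 | Y1 | red | 60 | 1
3 | Z1 | gray | 3 | 20
3 | Z1 | gray | 3 | 4
3 | Z1 | gray | 3 | 60
After WHERE (4 rows):
sales.rank | sales.code | sales.kind | stock.rank | stock.qty
60 | Z2 | blue | 60 | 90
60 | Z2 | blue | 60 | 1
60 | Y1 | red | 60 | 90
60 | Y1 | red | 60 | 1
After GROUP BY (1 rows):
sales.rank | n
60 | 4
After ORDER BY (1 rows):
sales.rank | n
60 | 4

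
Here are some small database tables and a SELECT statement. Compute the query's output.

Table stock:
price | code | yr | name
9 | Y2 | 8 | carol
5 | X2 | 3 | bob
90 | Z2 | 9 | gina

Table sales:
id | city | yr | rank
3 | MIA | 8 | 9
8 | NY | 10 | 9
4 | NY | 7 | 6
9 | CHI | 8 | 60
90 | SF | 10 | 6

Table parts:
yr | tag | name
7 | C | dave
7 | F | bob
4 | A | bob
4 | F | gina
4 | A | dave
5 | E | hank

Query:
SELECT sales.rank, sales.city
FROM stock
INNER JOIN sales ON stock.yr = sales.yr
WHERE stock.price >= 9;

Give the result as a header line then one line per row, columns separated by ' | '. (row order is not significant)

== RESULT ==
sales.rank | sales.city
9 | MIA
60 | CHI

Derivation:
After JOIN sales (2 rows):
stock.price | stock.code | stock.yr | stock.name | sales.id | sales.city | sales.yr | sales.rank
9 | Y2 | 8 | carol | 3 | MIA | 8 | 9
9 | Y2 | 8 | carol | 9 | CHI | 8 | 60
After WHERE (2 rows):
stock.price | stock.code | stock.yr | stock.name | sales.id | sales.city | sales.yr | sales.rank
9 | Y2 | 8 | carol | 3 | MIA | 8 | 9
9 | Y2 | 8 | carol | 9 | CHI | 8 | 60
After SELECT (2 rows):
sales.rank | sales.city
9 | MIA
60 | CHI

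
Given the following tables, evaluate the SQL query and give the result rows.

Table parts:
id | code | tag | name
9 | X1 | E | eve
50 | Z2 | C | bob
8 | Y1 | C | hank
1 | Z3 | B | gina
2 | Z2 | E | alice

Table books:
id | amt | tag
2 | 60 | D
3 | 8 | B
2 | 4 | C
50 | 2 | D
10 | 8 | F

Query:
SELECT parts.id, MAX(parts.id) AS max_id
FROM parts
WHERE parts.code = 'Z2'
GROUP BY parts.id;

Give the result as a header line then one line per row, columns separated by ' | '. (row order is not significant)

== RESULT ==
parts.id | max_id
50 | 50
2 | 2

Derivation:
After WHERE (2 rows):
parts.id | parts.code | parts.tag | parts.name
50 | Z2 | C | bob
2 | Z2 | E | alice
After GROUP BY (2 rows):
parts.id | max_id
50 | 50
2 | 2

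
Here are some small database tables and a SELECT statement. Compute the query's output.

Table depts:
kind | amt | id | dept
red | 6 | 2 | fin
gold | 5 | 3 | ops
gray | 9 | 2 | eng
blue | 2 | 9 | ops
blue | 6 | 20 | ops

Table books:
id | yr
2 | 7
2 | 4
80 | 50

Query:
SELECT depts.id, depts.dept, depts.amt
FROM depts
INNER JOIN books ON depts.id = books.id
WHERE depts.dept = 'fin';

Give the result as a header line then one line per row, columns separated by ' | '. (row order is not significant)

== RESULT ==
depts.id | depts.dept | depts.amt
2 | fin | 6
2 | fin | 6

Derivation:
After JOIN books (4 rows):
depts.kind | depts.amt | depts.id | depts.dept | books.id | books.yr
red | 6 | 2 | fin | 2 | 7
red | 6 | 2 | fin | 2 | 4
gray | 9 | 2 | eng | 2 | 7
gray | 9 | 2 | eng | 2 | 4
After WHERE (2 rows):
depts.kind | depts.amt | depts.id | depts.dept | books.id | books.yr
red | 6 | 2 | fin | 2 | 7
red | 6 | 2 | fin | 2 | 4
After SELECT (2 rows):
depts.id | depts.dept | depts.amt
2 | fin | 6
2 | fin | 6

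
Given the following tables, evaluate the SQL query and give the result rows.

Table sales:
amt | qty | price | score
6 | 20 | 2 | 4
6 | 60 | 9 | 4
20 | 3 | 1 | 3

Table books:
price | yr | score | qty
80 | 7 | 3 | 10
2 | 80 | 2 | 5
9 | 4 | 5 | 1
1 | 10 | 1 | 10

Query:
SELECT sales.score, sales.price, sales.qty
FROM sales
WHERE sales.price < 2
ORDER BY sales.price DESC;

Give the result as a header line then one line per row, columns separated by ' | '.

== RESULT ==
sales.score | sales.price | sales.qty
3 | 1 | 3

Derivation:
After WHERE (1 rows):
sales.amt | sales.qty | sales.price | sales.score
20 | 3 | 1 | 3
After SELECT (1 rows):
sales.score | sales.price | sales.qty
3 | 1 | 3
After ORDER BY (1 rows):
sales.score | sales.price | sales.qty
3 | 1 | 3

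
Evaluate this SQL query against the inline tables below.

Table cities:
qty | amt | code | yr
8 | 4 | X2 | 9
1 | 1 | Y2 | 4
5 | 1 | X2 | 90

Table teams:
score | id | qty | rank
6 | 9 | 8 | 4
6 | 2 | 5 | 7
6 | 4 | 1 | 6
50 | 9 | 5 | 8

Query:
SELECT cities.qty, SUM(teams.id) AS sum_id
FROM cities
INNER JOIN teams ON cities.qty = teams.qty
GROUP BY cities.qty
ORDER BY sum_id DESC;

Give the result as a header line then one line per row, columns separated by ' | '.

== RESULT ==
cities.qty | sum_id
5 | 11
8 | 9
1 | 4

Derivation:
After JOIN teams (4 rows):
cities.qty | cities.amt | cities.code | cities.yr | teams.score | teams.id | teams.qty | teams.rank
8 | 4 | X2 | 9 | 6 | 9 | 8 | 4
1 | 1 | Y2 | 4 | 6 | 4 | 1 | 6
5 | 1 | X2 | 90 | 6 | 2 | 5 | 7
5 | 1 | X2 | 90 | 50 | 9 | 5 | 8
After GROUP BY (3 rows):
cities.qty | sum_id
8 | 9
1 | 4
5 | 11
After ORDER BY (3 rows):
cities.qty | sum_id
5 | 11
8 | 9
1 | 4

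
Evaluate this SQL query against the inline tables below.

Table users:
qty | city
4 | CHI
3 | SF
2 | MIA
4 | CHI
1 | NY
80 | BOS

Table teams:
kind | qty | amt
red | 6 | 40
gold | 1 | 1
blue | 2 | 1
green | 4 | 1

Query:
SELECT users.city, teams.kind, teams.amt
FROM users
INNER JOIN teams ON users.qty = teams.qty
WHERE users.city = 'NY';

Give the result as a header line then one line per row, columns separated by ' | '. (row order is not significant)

== RESULT ==
users.city | teams.kind | teams.amt
NY | gold | 1

Derivation:
After JOIN teams (4 rows):
users.qty | users.city | teams.kind | teams.qty | teams.amt
4 | CHI | green | 4 | 1
2 | MIA | blue | 2 | 1
4 | CHI | green | 4 | 1
1 | NY | gold | 1 | 1
After WHERE (1 rows):
users.qty | users.city | teams.kind | teams.qty | teams.amt
1 | NY | gold | 1 | 1
After SELECT (1 rows):
users.city | teams.kind | teams.amt
NY | gold | 1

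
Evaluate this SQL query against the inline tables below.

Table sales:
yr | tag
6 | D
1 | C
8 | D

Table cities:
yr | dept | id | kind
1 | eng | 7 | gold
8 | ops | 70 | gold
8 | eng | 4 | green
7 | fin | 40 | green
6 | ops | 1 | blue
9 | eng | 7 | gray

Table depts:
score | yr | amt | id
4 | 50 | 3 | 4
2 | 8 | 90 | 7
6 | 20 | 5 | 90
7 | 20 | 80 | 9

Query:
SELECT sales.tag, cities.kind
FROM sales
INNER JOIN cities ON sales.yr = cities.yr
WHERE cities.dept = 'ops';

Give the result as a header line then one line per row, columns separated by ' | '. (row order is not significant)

After JOIN cities (4 rows):
sales.yr | sales.tag | cities.yr | cities.dept | cities.id | cities.kind
6 | D | 6 | ops | 1 | blue
1 | C | 1 | eng | 7 | gold
8 | D | 8 | ops | 70 | gold
8 | D | 8 | eng | 4 | green
After WHERE (2 rows):
sales.yr | sales.tag | cities.yr | cities.dept | cities.id | cities.kind
6 | D | 6 | ops | 1 | blue
8 | D | 8 | ops | 70 | gold
After SELECT (2 rows):
sales.tag | cities.kind
D | blue
D | gold

== RESULT ==
sales.tag | cities.kind
D | blue
D | gold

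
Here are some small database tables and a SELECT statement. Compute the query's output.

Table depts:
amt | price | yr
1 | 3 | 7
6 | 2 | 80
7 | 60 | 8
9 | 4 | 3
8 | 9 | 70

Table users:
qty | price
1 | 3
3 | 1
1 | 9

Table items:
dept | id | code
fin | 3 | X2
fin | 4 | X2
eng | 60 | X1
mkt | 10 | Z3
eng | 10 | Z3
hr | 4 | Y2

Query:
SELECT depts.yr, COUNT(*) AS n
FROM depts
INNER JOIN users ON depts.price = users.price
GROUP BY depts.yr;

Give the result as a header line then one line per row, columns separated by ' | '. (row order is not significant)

== RESULT ==
depts.yr | n
7 | 1
70 | 1

Derivation:
After JOIN users (2 rows):
depts.amt | depts.price | depts.yr | users.qty | users.price
1 | 3 | 7 | 1 | 3
8 | 9 | 70 | 1 | 9
After GROUP BY (2 rows):
depts.yr | n
7 | 1
70 | 1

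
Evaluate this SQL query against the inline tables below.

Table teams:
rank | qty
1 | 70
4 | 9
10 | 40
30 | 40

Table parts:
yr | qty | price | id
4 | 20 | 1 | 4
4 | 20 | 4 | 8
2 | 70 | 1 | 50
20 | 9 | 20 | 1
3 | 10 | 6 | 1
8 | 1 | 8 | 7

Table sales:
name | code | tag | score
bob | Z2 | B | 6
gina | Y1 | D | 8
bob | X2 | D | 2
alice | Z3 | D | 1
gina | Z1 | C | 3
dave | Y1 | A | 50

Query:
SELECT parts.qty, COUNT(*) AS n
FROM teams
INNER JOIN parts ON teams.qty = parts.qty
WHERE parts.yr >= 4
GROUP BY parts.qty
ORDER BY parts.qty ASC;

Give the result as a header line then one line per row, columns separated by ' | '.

After JOIN parts (2 rows):
teams.rank | teams.qty | parts.yr | parts.qty | parts.price | parts.id
1 | 70 | 2 | 70 | 1 | 50
4 | 9 | 20 | 9 | 20 | 1
After WHERE (1 rows):
teams.rank | teams.qty | parts.yr | parts.qty | parts.price | parts.id
4 | 9 | 20 | 9 | 20 | 1
After GROUP BY (1 rows):
parts.qty | n
9 | 1
After ORDER BY (1 rows):
parts.qty | n
9 | 1

== RESULT ==
parts.qty | n
9 | 1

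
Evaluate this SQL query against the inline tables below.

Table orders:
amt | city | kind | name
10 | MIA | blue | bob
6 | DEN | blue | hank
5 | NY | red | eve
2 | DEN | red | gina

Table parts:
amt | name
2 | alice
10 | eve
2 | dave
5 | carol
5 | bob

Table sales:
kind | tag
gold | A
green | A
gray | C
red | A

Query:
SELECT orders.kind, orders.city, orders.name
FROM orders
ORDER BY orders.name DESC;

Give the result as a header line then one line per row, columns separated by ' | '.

After SELECT (4 rows):
orders.kind | orders.city | orders.name
blue | MIA | bob
blue | DEN | hank
red | NY | eve
red | DEN | gina
After ORDER BY (4 rows):
orders.kind | orders.city | orders.name
blue | DEN | hank
red | DEN | gina
red | NY | eve
blue | MIA | bob

== RESULT ==
orders.kind | orders.city | orders.name
blue | DEN | hank
red | DEN | gina
red | NY | eve
blue | MIA | bob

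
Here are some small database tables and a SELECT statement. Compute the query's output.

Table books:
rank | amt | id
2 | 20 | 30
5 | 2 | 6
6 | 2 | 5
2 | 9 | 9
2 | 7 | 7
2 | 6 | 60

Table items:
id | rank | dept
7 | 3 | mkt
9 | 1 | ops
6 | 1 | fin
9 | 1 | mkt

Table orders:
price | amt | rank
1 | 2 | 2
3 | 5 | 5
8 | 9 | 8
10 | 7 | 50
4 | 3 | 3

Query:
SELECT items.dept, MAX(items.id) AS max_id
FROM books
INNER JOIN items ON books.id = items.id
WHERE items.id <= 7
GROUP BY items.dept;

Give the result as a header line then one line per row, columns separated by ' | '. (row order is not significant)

After JOIN items (4 rows):
books.rank | books.amt | books.id | items.id | items.rank | items.dept
5 | 2 | 6 | 6 | 1 | fin
2 | 9 | 9 | 9 | 1 | ops
2 | 9 | 9 | 9 | 1 | mkt
2 | 7 | 7 | 7 | 3 | mkt
After WHERE (2 rows):
books.rank | books.amt | books.id | items.id | items.rank | items.dept
5 | 2 | 6 | 6 | 1 | fin
2 | 7 | 7 | 7 | 3 | mkt
After GROUP BY (2 rows):
items.dept | max_id
fin | 6
mkt | 7

== RESULT ==
items.dept | max_id
fin | 6
mkt | 7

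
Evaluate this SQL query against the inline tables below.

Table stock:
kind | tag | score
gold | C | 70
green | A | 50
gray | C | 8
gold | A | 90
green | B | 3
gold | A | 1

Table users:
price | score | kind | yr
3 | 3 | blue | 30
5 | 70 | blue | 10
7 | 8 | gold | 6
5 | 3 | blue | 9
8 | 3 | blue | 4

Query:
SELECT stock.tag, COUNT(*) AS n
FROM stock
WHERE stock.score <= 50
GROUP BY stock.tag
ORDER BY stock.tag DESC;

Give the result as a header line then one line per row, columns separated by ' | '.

== RESULT ==
stock.tag | n
C | 1
B | 1
A | 2

Derivation:
After WHERE (4 rows):
stock.kind | stock.tag | stock.score
green | A | 50
gray | C | 8
green | B | 3
gold | A | 1
After GROUP BY (3 rows):
stock.tag | n
A | 2
C | 1
B | 1
After ORDER BY (3 rows):
stock.tag | n
C | 1
B | 1
A | 2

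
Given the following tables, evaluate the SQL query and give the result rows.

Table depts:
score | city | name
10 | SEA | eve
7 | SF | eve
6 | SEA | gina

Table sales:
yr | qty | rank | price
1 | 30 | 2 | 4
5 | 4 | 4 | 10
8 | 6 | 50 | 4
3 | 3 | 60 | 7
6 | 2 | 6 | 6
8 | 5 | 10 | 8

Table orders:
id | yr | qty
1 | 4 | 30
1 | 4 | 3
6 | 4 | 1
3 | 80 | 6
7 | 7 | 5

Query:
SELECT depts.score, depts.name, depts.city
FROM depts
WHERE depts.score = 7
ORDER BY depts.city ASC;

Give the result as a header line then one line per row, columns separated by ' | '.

== RESULT ==
depts.score | depts.name | depts.city
7 | eve | SF

Derivation:
After WHERE (1 rows):
depts.score | depts.city | depts.name
7 | SF | eve
After SELECT (1 rows):
depts.score | depts.name | depts.city
7 | eve | SF
After ORDER BY (1 rows):
depts.score | depts.name | depts.city
7 | eve | SF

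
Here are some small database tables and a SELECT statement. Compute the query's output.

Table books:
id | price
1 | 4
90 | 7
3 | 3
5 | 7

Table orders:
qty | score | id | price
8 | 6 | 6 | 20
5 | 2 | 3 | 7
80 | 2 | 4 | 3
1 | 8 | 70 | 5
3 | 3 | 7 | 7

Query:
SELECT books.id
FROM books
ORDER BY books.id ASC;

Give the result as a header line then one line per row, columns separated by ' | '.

== RESULT ==
books.id
1
3
5
90

Derivation:
After SELECT (4 rows):
books.id
1
90
3
5
After ORDER BY (4 rows):
books.id
1
3
5
90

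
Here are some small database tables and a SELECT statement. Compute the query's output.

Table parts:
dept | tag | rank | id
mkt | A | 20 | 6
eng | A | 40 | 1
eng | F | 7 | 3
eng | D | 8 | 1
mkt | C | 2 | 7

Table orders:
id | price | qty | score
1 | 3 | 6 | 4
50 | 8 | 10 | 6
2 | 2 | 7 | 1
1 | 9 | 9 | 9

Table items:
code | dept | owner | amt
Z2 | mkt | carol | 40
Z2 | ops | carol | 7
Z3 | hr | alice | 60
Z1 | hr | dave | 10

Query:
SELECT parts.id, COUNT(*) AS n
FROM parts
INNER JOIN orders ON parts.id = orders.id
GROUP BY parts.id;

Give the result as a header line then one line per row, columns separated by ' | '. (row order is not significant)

== RESULT ==
parts.id | n
1 | 4

Derivation:
After JOIN orders (4 rows):
parts.dept | parts.tag | parts.rank | parts.id | orders.id | orders.price | orders.qty | orders.score
eng | A | 40 | 1 | 1 | 3 | 6 | 4
eng | A | 40 | 1 | 1 | 9 | 9 | 9
eng | D | 8 | 1 | 1 | 3 | 6 | 4
eng | D | 8 | 1 | 1 | 9 | 9 | 9
After GROUP BY (1 rows):
parts.id | n
1 | 4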